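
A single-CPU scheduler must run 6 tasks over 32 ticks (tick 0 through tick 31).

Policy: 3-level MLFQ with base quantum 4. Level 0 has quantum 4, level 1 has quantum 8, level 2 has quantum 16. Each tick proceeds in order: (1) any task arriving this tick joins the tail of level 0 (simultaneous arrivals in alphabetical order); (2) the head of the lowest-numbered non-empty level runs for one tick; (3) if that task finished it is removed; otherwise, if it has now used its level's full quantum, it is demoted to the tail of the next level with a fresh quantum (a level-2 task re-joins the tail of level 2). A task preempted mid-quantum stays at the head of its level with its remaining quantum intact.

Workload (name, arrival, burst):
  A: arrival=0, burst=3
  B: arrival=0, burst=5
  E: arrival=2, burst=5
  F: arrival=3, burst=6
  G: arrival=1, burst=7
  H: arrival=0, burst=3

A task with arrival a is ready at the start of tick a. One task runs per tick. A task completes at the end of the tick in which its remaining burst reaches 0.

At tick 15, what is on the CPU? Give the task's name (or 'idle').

t=0: L0/L1/L2 = ABH/-/- → run A
t=1: L0/L1/L2 = ABHG/-/- → run A
t=2: L0/L1/L2 = ABHGE/-/- → run A
t=3: L0/L1/L2 = BHGEF/-/- → run B
t=4: L0/L1/L2 = BHGEF/-/- → run B
t=5: L0/L1/L2 = BHGEF/-/- → run B
t=6: L0/L1/L2 = BHGEF/-/- → run B
t=7: L0/L1/L2 = HGEF/B/- → run H
t=8: L0/L1/L2 = HGEF/B/- → run H
t=9: L0/L1/L2 = HGEF/B/- → run H
t=10: L0/L1/L2 = GEF/B/- → run G
t=11: L0/L1/L2 = GEF/B/- → run G
t=12: L0/L1/L2 = GEF/B/- → run G
t=13: L0/L1/L2 = GEF/B/- → run G
t=14: L0/L1/L2 = EF/BG/- → run E
t=15: L0/L1/L2 = EF/BG/- → run E
t=16: L0/L1/L2 = EF/BG/- → run E
t=17: L0/L1/L2 = EF/BG/- → run E
t=18: L0/L1/L2 = F/BGE/- → run F
t=19: L0/L1/L2 = F/BGE/- → run F
t=20: L0/L1/L2 = F/BGE/- → run F
t=21: L0/L1/L2 = F/BGE/- → run F
t=22: L0/L1/L2 = -/BGEF/- → run B
t=23: L0/L1/L2 = -/GEF/- → run G
t=24: L0/L1/L2 = -/GEF/- → run G
t=25: L0/L1/L2 = -/GEF/- → run G
t=26: L0/L1/L2 = -/EF/- → run E
t=27: L0/L1/L2 = -/F/- → run F
t=28: L0/L1/L2 = -/F/- → run F
t=29: (idle)
t=30: (idle)
t=31: (idle)

running at tick 15 = E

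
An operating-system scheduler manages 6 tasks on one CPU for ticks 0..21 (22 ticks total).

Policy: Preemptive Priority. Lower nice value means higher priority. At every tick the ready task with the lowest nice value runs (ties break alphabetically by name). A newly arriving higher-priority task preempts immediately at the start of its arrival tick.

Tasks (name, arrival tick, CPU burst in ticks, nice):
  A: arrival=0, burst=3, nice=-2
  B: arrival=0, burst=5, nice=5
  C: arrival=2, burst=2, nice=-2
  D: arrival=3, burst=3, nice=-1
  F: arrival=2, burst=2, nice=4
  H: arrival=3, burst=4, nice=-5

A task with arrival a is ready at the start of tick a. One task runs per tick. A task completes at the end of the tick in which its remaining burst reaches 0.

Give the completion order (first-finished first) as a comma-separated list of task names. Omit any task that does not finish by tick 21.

completion order = A, H, C, D, F, B

t=0: ready={A,B} → run A
t=1: ready={A,B} → run A
t=2: ready={A,B,C,F} → run A
t=3: ready={B,C,D,F,H} → run H
t=4: ready={B,C,D,F,H} → run H
t=5: ready={B,C,D,F,H} → run H
t=6: ready={B,C,D,F,H} → run H
t=7: ready={B,C,D,F} → run C
t=8: ready={B,C,D,F} → run C
t=9: ready={B,D,F} → run D
t=10: ready={B,D,F} → run D
t=11: ready={B,D,F} → run D
t=12: ready={B,F} → run F
t=13: ready={B,F} → run F
t=14: ready={B} → run B
t=15: ready={B} → run B
t=16: ready={B} → run B
t=17: ready={B} → run B
t=18: ready={B} → run B
t=19: (idle)
t=20: (idle)
t=21: (idle)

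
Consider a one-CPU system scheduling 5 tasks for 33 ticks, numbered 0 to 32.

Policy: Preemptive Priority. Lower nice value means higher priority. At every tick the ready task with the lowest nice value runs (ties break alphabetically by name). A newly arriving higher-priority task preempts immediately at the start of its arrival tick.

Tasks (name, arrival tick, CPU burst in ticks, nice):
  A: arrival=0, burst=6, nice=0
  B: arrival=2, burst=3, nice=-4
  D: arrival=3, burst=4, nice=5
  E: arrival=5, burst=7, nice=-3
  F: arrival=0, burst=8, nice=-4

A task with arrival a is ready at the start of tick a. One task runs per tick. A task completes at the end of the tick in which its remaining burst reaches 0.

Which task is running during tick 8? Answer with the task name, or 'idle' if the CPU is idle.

running at tick 8 = F

t=0: ready={A,F} → run F
t=1: ready={A,F} → run F
t=2: ready={A,B,F} → run B
t=3: ready={A,B,D,F} → run B
t=4: ready={A,B,D,F} → run B
t=5: ready={A,D,E,F} → run F
t=6: ready={A,D,E,F} → run F
t=7: ready={A,D,E,F} → run F
t=8: ready={A,D,E,F} → run F
t=9: ready={A,D,E,F} → run F
t=10: ready={A,D,E,F} → run F
t=11: ready={A,D,E} → run E
t=12: ready={A,D,E} → run E
t=13: ready={A,D,E} → run E
t=14: ready={A,D,E} → run E
t=15: ready={A,D,E} → run E
t=16: ready={A,D,E} → run E
t=17: ready={A,D,E} → run E
t=18: ready={A,D} → run A
t=19: ready={A,D} → run A
t=20: ready={A,D} → run A
t=21: ready={A,D} → run A
t=22: ready={A,D} → run A
t=23: ready={A,D} → run A
t=24: ready={D} → run D
t=25: ready={D} → run D
t=26: ready={D} → run D
t=27: ready={D} → run D
t=28: (idle)
t=29: (idle)
t=30: (idle)
t=31: (idle)
t=32: (idle)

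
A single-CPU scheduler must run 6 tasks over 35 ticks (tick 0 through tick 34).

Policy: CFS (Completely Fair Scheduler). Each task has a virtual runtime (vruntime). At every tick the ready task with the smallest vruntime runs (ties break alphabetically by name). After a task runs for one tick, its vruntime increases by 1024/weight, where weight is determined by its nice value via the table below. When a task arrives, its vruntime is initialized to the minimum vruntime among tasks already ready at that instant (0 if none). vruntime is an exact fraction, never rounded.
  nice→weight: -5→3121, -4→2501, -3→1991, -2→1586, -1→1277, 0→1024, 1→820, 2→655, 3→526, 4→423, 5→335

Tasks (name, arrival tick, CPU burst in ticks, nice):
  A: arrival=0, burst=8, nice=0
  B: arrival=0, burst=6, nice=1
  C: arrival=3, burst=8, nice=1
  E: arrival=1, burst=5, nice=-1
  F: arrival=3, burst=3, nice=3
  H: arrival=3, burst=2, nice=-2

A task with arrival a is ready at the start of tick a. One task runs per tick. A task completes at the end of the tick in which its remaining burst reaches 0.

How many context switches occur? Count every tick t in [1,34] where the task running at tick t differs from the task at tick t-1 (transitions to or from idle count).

t=0: vr[A=0 B=0] → run A
t=1: vr[A=1 B=0 E=0] → run B
t=2: vr[A=1 B=256/205 E=0] → run E
t=3: vr[A=1 B=256/205 C=1024/1277 E=1024/1277 F=1024/1277 H=1024/1277] → run C
t=4: vr[A=1 B=256/205 C=536832/261785 E=1024/1277 F=1024/1277 H=1024/1277] → run E
t=5: vr[A=1 B=256/205 C=536832/261785 E=2048/1277 F=1024/1277 H=1024/1277] → run F
t=6: vr[A=1 B=256/205 C=536832/261785 E=2048/1277 F=923136/335851 H=1024/1277] → run H
t=7: vr[A=1 B=256/205 C=536832/261785 E=2048/1277 F=923136/335851 H=1465856/1012661] → run A
t=8: vr[A=2 B=256/205 C=536832/261785 E=2048/1277 F=923136/335851 H=1465856/1012661] → run B
t=9: vr[A=2 B=512/205 C=536832/261785 E=2048/1277 F=923136/335851 H=1465856/1012661] → run H
t=10: vr[A=2 B=512/205 C=536832/261785 E=2048/1277 F=923136/335851] → run E
t=11: vr[A=2 B=512/205 C=536832/261785 E=3072/1277 F=923136/335851] → run A
t=12: vr[A=3 B=512/205 C=536832/261785 E=3072/1277 F=923136/335851] → run C
t=13: vr[A=3 B=512/205 C=863744/261785 E=3072/1277 F=923136/335851] → run E
t=14: vr[A=3 B=512/205 C=863744/261785 E=4096/1277 F=923136/335851] → run B
t=15: vr[A=3 B=768/205 C=863744/261785 E=4096/1277 F=923136/335851] → run F
t=16: vr[A=3 B=768/205 C=863744/261785 E=4096/1277 F=1576960/335851] → run A
t=17: vr[A=4 B=768/205 C=863744/261785 E=4096/1277 F=1576960/335851] → run E
t=18: vr[A=4 B=768/205 C=863744/261785 F=1576960/335851] → run C
t=19: vr[A=4 B=768/205 C=1190656/261785 F=1576960/335851] → run B
t=20: vr[A=4 B=1024/205 C=1190656/261785 F=1576960/335851] → run A
t=21: vr[A=5 B=1024/205 C=1190656/261785 F=1576960/335851] → run C
t=22: vr[A=5 B=1024/205 C=1517568/261785 F=1576960/335851] → run F
t=23: vr[A=5 B=1024/205 C=1517568/261785] → run B
t=24: vr[A=5 B=256/41 C=1517568/261785] → run A
t=25: vr[A=6 B=256/41 C=1517568/261785] → run C
t=26: vr[A=6 B=256/41 C=368896/52357] → run A
t=27: vr[A=7 B=256/41 C=368896/52357] → run B
t=28: vr[A=7 C=368896/52357] → run A
t=29: vr[C=368896/52357] → run C
t=30: vr[C=2171392/261785] → run C
t=31: vr[C=2498304/261785] → run C
t=32: (idle)
t=33: (idle)
t=34: (idle)

context switches = 30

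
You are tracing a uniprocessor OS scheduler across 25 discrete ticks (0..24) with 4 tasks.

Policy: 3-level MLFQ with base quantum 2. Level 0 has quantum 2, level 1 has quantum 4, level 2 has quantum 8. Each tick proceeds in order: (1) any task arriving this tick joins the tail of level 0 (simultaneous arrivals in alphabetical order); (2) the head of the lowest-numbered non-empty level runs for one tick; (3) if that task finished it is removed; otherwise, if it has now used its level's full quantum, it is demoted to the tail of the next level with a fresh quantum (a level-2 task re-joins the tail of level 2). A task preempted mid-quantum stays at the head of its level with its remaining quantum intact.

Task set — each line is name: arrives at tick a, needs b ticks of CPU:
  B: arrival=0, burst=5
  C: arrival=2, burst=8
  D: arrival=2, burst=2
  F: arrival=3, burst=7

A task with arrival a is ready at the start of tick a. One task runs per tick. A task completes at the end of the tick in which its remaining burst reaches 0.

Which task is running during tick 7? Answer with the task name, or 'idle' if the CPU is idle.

running at tick 7 = F

t=0: L0/L1/L2 = B/-/- → run B
t=1: L0/L1/L2 = B/-/- → run B
t=2: L0/L1/L2 = CD/B/- → run C
t=3: L0/L1/L2 = CDF/B/- → run C
t=4: L0/L1/L2 = DF/BC/- → run D
t=5: L0/L1/L2 = DF/BC/- → run D
t=6: L0/L1/L2 = F/BC/- → run F
t=7: L0/L1/L2 = F/BC/- → run F
t=8: L0/L1/L2 = -/BCF/- → run B
t=9: L0/L1/L2 = -/BCF/- → run B
t=10: L0/L1/L2 = -/BCF/- → run B
t=11: L0/L1/L2 = -/CF/- → run C
t=12: L0/L1/L2 = -/CF/- → run C
t=13: L0/L1/L2 = -/CF/- → run C
t=14: L0/L1/L2 = -/CF/- → run C
t=15: L0/L1/L2 = -/F/C → run F
t=16: L0/L1/L2 = -/F/C → run F
t=17: L0/L1/L2 = -/F/C → run F
t=18: L0/L1/L2 = -/F/C → run F
t=19: L0/L1/L2 = -/-/CF → run C
t=20: L0/L1/L2 = -/-/CF → run C
t=21: L0/L1/L2 = -/-/F → run F
t=22: (idle)
t=23: (idle)
t=24: (idle)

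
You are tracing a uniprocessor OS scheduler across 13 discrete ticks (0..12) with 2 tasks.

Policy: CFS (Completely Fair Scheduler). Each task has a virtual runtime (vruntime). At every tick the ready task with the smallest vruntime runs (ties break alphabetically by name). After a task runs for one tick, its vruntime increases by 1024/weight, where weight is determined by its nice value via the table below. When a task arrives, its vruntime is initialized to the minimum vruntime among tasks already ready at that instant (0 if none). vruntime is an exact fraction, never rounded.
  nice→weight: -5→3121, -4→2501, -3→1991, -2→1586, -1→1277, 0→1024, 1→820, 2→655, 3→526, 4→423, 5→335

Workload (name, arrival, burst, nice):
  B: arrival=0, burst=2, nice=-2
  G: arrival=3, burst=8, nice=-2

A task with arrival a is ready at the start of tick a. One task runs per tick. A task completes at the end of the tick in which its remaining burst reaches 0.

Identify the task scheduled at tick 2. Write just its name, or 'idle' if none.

t=0: vr[B=0] → run B
t=1: vr[B=512/793] → run B
t=2: (idle)
t=3: vr[G=0] → run G
t=4: vr[G=512/793] → run G
t=5: vr[G=1024/793] → run G
t=6: vr[G=1536/793] → run G
t=7: vr[G=2048/793] → run G
t=8: vr[G=2560/793] → run G
t=9: vr[G=3072/793] → run G
t=10: vr[G=3584/793] → run G
t=11: (idle)
t=12: (idle)

running at tick 2 = idle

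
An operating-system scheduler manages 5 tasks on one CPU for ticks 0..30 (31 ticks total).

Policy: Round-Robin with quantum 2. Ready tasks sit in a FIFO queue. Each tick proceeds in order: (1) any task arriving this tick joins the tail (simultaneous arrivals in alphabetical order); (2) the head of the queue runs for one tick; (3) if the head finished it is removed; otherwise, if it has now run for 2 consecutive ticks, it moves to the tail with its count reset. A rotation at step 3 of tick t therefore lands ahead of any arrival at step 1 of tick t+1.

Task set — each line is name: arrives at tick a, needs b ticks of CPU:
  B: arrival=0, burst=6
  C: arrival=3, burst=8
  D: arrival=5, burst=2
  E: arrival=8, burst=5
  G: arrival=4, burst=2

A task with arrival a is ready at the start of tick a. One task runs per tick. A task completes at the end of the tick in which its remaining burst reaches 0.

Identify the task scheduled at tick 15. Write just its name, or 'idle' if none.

t=0: queue=[B] q_used=0 → run B
t=1: queue=[B] q_used=1 → run B
t=2: queue=[B] q_used=0 → run B
t=3: queue=[B,C] q_used=1 → run B
t=4: queue=[C,B,G] q_used=0 → run C
t=5: queue=[C,B,G,D] q_used=1 → run C
t=6: queue=[B,G,D,C] q_used=0 → run B
t=7: queue=[B,G,D,C] q_used=1 → run B
t=8: queue=[G,D,C,E] q_used=0 → run G
t=9: queue=[G,D,C,E] q_used=1 → run G
t=10: queue=[D,C,E] q_used=0 → run D
t=11: queue=[D,C,E] q_used=1 → run D
t=12: queue=[C,E] q_used=0 → run C
t=13: queue=[C,E] q_used=1 → run C
t=14: queue=[E,C] q_used=0 → run E
t=15: queue=[E,C] q_used=1 → run E
t=16: queue=[C,E] q_used=0 → run C
t=17: queue=[C,E] q_used=1 → run C
t=18: queue=[E,C] q_used=0 → run E
t=19: queue=[E,C] q_used=1 → run E
t=20: queue=[C,E] q_used=0 → run C
t=21: queue=[C,E] q_used=1 → run C
t=22: queue=[E] q_used=0 → run E
t=23: (idle)
t=24: (idle)
t=25: (idle)
t=26: (idle)
t=27: (idle)
t=28: (idle)
t=29: (idle)
t=30: (idle)

running at tick 15 = E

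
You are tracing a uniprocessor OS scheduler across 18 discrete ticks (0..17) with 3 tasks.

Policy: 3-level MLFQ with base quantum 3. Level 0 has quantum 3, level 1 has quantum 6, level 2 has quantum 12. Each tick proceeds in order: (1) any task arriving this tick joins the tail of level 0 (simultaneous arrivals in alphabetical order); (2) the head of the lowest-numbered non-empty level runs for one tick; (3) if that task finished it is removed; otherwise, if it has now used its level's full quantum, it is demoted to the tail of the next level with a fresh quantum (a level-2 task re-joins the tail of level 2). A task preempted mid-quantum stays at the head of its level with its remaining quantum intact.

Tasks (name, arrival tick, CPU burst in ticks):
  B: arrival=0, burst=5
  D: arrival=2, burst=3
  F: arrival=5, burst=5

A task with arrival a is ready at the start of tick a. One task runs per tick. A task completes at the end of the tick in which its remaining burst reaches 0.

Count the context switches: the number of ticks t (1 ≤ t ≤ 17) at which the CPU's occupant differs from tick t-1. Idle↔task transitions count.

context switches = 5

t=0: L0/L1/L2 = B/-/- → run B
t=1: L0/L1/L2 = B/-/- → run B
t=2: L0/L1/L2 = BD/-/- → run B
t=3: L0/L1/L2 = D/B/- → run D
t=4: L0/L1/L2 = D/B/- → run D
t=5: L0/L1/L2 = DF/B/- → run D
t=6: L0/L1/L2 = F/B/- → run F
t=7: L0/L1/L2 = F/B/- → run F
t=8: L0/L1/L2 = F/B/- → run F
t=9: L0/L1/L2 = -/BF/- → run B
t=10: L0/L1/L2 = -/BF/- → run B
t=11: L0/L1/L2 = -/F/- → run F
t=12: L0/L1/L2 = -/F/- → run F
t=13: (idle)
t=14: (idle)
t=15: (idle)
t=16: (idle)
t=17: (idle)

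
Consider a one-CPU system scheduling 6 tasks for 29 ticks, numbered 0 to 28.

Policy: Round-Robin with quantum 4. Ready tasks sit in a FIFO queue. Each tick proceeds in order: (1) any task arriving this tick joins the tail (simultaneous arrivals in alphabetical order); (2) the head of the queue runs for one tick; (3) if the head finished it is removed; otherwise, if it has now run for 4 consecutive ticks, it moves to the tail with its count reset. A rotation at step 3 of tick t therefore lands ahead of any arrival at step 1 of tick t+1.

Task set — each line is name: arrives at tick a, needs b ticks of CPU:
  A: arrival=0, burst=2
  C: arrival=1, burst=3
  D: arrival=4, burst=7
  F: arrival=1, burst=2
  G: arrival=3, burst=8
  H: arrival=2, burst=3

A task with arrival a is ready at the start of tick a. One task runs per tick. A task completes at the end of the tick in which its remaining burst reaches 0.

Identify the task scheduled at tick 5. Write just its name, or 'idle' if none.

running at tick 5 = F

t=0: queue=[A] q_used=0 → run A
t=1: queue=[A,C,F] q_used=1 → run A
t=2: queue=[C,F,H] q_used=0 → run C
t=3: queue=[C,F,H,G] q_used=1 → run C
t=4: queue=[C,F,H,G,D] q_used=2 → run C
t=5: queue=[F,H,G,D] q_used=0 → run F
t=6: queue=[F,H,G,D] q_used=1 → run F
t=7: queue=[H,G,D] q_used=0 → run H
t=8: queue=[H,G,D] q_used=1 → run H
t=9: queue=[H,G,D] q_used=2 → run H
t=10: queue=[G,D] q_used=0 → run G
t=11: queue=[G,D] q_used=1 → run G
t=12: queue=[G,D] q_used=2 → run G
t=13: queue=[G,D] q_used=3 → run G
t=14: queue=[D,G] q_used=0 → run D
t=15: queue=[D,G] q_used=1 → run D
t=16: queue=[D,G] q_used=2 → run D
t=17: queue=[D,G] q_used=3 → run D
t=18: queue=[G,D] q_used=0 → run G
t=19: queue=[G,D] q_used=1 → run G
t=20: queue=[G,D] q_used=2 → run G
t=21: queue=[G,D] q_used=3 → run G
t=22: queue=[D] q_used=0 → run D
t=23: queue=[D] q_used=1 → run D
t=24: queue=[D] q_used=2 → run D
t=25: (idle)
t=26: (idle)
t=27: (idle)
t=28: (idle)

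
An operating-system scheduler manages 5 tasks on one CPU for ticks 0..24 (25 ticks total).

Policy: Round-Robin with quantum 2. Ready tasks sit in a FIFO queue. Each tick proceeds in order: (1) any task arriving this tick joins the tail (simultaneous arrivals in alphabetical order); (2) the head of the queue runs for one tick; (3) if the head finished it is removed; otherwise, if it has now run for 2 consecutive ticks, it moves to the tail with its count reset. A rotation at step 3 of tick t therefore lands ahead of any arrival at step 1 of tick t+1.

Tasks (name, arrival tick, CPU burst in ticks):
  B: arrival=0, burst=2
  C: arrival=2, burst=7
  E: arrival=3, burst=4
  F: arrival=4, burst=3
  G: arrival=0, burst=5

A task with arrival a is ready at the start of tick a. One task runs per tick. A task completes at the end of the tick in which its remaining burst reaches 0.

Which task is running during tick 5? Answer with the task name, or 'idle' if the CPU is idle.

running at tick 5 = C

t=0: queue=[B,G] q_used=0 → run B
t=1: queue=[B,G] q_used=1 → run B
t=2: queue=[G,C] q_used=0 → run G
t=3: queue=[G,C,E] q_used=1 → run G
t=4: queue=[C,E,G,F] q_used=0 → run C
t=5: queue=[C,E,G,F] q_used=1 → run C
t=6: queue=[E,G,F,C] q_used=0 → run E
t=7: queue=[E,G,F,C] q_used=1 → run E
t=8: queue=[G,F,C,E] q_used=0 → run G
t=9: queue=[G,F,C,E] q_used=1 → run G
t=10: queue=[F,C,E,G] q_used=0 → run F
t=11: queue=[F,C,E,G] q_used=1 → run F
t=12: queue=[C,E,G,F] q_used=0 → run C
t=13: queue=[C,E,G,F] q_used=1 → run C
t=14: queue=[E,G,F,C] q_used=0 → run E
t=15: queue=[E,G,F,C] q_used=1 → run E
t=16: queue=[G,F,C] q_used=0 → run G
t=17: queue=[F,C] q_used=0 → run F
t=18: queue=[C] q_used=0 → run C
t=19: queue=[C] q_used=1 → run C
t=20: queue=[C] q_used=0 → run C
t=21: (idle)
t=22: (idle)
t=23: (idle)
t=24: (idle)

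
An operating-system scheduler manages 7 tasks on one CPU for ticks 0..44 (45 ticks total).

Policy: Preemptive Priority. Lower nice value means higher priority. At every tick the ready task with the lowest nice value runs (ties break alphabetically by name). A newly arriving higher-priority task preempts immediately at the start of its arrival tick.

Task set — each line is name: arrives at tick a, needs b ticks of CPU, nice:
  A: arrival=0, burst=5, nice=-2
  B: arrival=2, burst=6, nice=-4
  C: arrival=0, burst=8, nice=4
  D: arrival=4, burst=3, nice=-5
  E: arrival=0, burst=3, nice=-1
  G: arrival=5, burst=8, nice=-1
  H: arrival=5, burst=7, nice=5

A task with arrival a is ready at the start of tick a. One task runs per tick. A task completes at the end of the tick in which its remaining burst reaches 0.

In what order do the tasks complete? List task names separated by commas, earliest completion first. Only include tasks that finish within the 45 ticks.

completion order = D, B, A, E, G, C, H

t=0: ready={A,C,E} → run A
t=1: ready={A,C,E} → run A
t=2: ready={A,B,C,E} → run B
t=3: ready={A,B,C,E} → run B
t=4: ready={A,B,C,D,E} → run D
t=5: ready={A,B,C,D,E,G,H} → run D
t=6: ready={A,B,C,D,E,G,H} → run D
t=7: ready={A,B,C,E,G,H} → run B
t=8: ready={A,B,C,E,G,H} → run B
t=9: ready={A,B,C,E,G,H} → run B
t=10: ready={A,B,C,E,G,H} → run B
t=11: ready={A,C,E,G,H} → run A
t=12: ready={A,C,E,G,H} → run A
t=13: ready={A,C,E,G,H} → run A
t=14: ready={C,E,G,H} → run E
t=15: ready={C,E,G,H} → run E
t=16: ready={C,E,G,H} → run E
t=17: ready={C,G,H} → run G
t=18: ready={C,G,H} → run G
t=19: ready={C,G,H} → run G
t=20: ready={C,G,H} → run G
t=21: ready={C,G,H} → run G
t=22: ready={C,G,H} → run G
t=23: ready={C,G,H} → run G
t=24: ready={C,G,H} → run G
t=25: ready={C,H} → run C
t=26: ready={C,H} → run C
t=27: ready={C,H} → run C
t=28: ready={C,H} → run C
t=29: ready={C,H} → run C
t=30: ready={C,H} → run C
t=31: ready={C,H} → run C
t=32: ready={C,H} → run C
t=33: ready={H} → run H
t=34: ready={H} → run H
t=35: ready={H} → run H
t=36: ready={H} → run H
t=37: ready={H} → run H
t=38: ready={H} → run H
t=39: ready={H} → run H
t=40: (idle)
t=41: (idle)
t=42: (idle)
t=43: (idle)
t=44: (idle)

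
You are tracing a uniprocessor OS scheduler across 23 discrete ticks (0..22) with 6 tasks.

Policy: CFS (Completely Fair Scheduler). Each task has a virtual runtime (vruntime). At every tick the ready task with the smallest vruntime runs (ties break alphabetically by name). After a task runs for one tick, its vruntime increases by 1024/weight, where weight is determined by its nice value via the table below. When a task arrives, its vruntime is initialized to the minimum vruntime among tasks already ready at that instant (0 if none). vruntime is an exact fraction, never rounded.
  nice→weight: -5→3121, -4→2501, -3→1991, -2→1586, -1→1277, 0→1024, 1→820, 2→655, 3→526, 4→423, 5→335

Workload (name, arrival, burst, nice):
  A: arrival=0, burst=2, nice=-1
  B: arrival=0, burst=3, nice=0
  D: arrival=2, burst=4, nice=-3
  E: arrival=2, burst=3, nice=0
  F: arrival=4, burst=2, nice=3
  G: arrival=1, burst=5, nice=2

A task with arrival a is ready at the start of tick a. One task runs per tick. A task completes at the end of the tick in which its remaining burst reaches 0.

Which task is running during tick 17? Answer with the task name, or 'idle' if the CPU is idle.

t=0: vr[A=0 B=0] → run A
t=1: vr[A=1024/1277 B=0 G=0] → run B
t=2: vr[A=1024/1277 B=1 D=0 E=0 G=0] → run D
t=3: vr[A=1024/1277 B=1 D=1024/1991 E=0 G=0] → run E
t=4: vr[A=1024/1277 B=1 D=1024/1991 E=1 F=0 G=0] → run F
t=5: vr[A=1024/1277 B=1 D=1024/1991 E=1 F=512/263 G=0] → run G
t=6: vr[A=1024/1277 B=1 D=1024/1991 E=1 F=512/263 G=1024/655] → run D
t=7: vr[A=1024/1277 B=1 D=2048/1991 E=1 F=512/263 G=1024/655] → run A
t=8: vr[B=1 D=2048/1991 E=1 F=512/263 G=1024/655] → run B
t=9: vr[B=2 D=2048/1991 E=1 F=512/263 G=1024/655] → run E
t=10: vr[B=2 D=2048/1991 E=2 F=512/263 G=1024/655] → run D
t=11: vr[B=2 D=3072/1991 E=2 F=512/263 G=1024/655] → run D
t=12: vr[B=2 E=2 F=512/263 G=1024/655] → run G
t=13: vr[B=2 E=2 F=512/263 G=2048/655] → run F
t=14: vr[B=2 E=2 G=2048/655] → run B
t=15: vr[E=2 G=2048/655] → run E
t=16: vr[G=2048/655] → run G
t=17: vr[G=3072/655] → run G
t=18: vr[G=4096/655] → run G
t=19: (idle)
t=20: (idle)
t=21: (idle)
t=22: (idle)

running at tick 17 = G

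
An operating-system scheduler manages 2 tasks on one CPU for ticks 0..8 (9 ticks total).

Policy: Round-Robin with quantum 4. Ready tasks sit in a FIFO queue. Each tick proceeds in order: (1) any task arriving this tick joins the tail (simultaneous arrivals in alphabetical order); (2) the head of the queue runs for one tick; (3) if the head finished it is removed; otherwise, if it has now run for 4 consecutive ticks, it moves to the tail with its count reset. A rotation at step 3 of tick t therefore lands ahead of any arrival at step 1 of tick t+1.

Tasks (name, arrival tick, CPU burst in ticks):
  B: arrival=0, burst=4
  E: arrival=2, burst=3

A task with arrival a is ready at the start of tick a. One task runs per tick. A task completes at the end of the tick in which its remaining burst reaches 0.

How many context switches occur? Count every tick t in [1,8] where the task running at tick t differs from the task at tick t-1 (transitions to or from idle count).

context switches = 2

t=0: queue=[B] q_used=0 → run B
t=1: queue=[B] q_used=1 → run B
t=2: queue=[B,E] q_used=2 → run B
t=3: queue=[B,E] q_used=3 → run B
t=4: queue=[E] q_used=0 → run E
t=5: queue=[E] q_used=1 → run E
t=6: queue=[E] q_used=2 → run E
t=7: (idle)
t=8: (idle)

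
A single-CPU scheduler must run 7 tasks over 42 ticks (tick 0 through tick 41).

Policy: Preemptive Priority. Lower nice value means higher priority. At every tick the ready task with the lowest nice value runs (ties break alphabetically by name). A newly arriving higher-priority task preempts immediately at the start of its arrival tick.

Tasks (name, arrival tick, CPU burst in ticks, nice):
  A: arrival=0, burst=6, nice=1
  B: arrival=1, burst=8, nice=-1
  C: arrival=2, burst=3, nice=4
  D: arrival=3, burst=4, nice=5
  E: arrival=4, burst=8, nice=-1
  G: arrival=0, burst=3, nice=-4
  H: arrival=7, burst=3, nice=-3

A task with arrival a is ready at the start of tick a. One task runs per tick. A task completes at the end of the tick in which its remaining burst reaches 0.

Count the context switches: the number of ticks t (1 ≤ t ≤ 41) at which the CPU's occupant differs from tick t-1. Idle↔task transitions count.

context switches = 8

t=0: ready={A,G} → run G
t=1: ready={A,B,G} → run G
t=2: ready={A,B,C,G} → run G
t=3: ready={A,B,C,D} → run B
t=4: ready={A,B,C,D,E} → run B
t=5: ready={A,B,C,D,E} → run B
t=6: ready={A,B,C,D,E} → run B
t=7: ready={A,B,C,D,E,H} → run H
t=8: ready={A,B,C,D,E,H} → run H
t=9: ready={A,B,C,D,E,H} → run H
t=10: ready={A,B,C,D,E} → run B
t=11: ready={A,B,C,D,E} → run B
t=12: ready={A,B,C,D,E} → run B
t=13: ready={A,B,C,D,E} → run B
t=14: ready={A,C,D,E} → run E
t=15: ready={A,C,D,E} → run E
t=16: ready={A,C,D,E} → run E
t=17: ready={A,C,D,E} → run E
t=18: ready={A,C,D,E} → run E
t=19: ready={A,C,D,E} → run E
t=20: ready={A,C,D,E} → run E
t=21: ready={A,C,D,E} → run E
t=22: ready={A,C,D} → run A
t=23: ready={A,C,D} → run A
t=24: ready={A,C,D} → run A
t=25: ready={A,C,D} → run A
t=26: ready={A,C,D} → run A
t=27: ready={A,C,D} → run A
t=28: ready={C,D} → run C
t=29: ready={C,D} → run C
t=30: ready={C,D} → run C
t=31: ready={D} → run D
t=32: ready={D} → run D
t=33: ready={D} → run D
t=34: ready={D} → run D
t=35: (idle)
t=36: (idle)
t=37: (idle)
t=38: (idle)
t=39: (idle)
t=40: (idle)
t=41: (idle)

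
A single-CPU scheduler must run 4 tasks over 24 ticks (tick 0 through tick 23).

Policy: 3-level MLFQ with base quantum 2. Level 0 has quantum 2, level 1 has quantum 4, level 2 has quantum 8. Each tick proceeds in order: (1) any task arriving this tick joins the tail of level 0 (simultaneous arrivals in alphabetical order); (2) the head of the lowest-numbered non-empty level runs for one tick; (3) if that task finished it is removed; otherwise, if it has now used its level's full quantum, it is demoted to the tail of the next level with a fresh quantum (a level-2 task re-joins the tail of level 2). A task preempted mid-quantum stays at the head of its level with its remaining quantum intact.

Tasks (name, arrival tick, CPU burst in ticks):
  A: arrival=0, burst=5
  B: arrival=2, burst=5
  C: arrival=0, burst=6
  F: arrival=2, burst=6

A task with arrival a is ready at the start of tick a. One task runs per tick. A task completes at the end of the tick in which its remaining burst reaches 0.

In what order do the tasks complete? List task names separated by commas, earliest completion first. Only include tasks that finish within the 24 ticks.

t=0: L0/L1/L2 = AC/-/- → run A
t=1: L0/L1/L2 = AC/-/- → run A
t=2: L0/L1/L2 = CBF/A/- → run C
t=3: L0/L1/L2 = CBF/A/- → run C
t=4: L0/L1/L2 = BF/AC/- → run B
t=5: L0/L1/L2 = BF/AC/- → run B
t=6: L0/L1/L2 = F/ACB/- → run F
t=7: L0/L1/L2 = F/ACB/- → run F
t=8: L0/L1/L2 = -/ACBF/- → run A
t=9: L0/L1/L2 = -/ACBF/- → run A
t=10: L0/L1/L2 = -/ACBF/- → run A
t=11: L0/L1/L2 = -/CBF/- → run C
t=12: L0/L1/L2 = -/CBF/- → run C
t=13: L0/L1/L2 = -/CBF/- → run C
t=14: L0/L1/L2 = -/CBF/- → run C
t=15: L0/L1/L2 = -/BF/- → run B
t=16: L0/L1/L2 = -/BF/- → run B
t=17: L0/L1/L2 = -/BF/- → run B
t=18: L0/L1/L2 = -/F/- → run F
t=19: L0/L1/L2 = -/F/- → run F
t=20: L0/L1/L2 = -/F/- → run F
t=21: L0/L1/L2 = -/F/- → run F
t=22: (idle)
t=23: (idle)

completion order = A, C, B, F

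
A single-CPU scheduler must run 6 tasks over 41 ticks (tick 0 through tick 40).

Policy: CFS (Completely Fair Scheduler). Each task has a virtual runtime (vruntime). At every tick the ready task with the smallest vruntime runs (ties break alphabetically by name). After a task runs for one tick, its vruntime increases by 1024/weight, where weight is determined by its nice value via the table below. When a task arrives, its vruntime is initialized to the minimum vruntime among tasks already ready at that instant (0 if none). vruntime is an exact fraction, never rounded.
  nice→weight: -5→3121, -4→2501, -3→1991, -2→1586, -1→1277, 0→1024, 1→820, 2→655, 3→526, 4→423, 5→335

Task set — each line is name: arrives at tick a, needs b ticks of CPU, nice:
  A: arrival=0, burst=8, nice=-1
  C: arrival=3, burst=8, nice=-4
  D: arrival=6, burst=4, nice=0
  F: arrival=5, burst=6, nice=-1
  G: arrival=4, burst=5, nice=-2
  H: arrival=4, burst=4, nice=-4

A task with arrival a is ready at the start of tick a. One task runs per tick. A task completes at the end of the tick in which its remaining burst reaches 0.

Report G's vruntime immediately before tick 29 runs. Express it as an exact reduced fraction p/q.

t=0: vr[A=0] → run A
t=1: vr[A=1024/1277] → run A
t=2: vr[A=2048/1277] → run A
t=3: vr[A=3072/1277 C=3072/1277] → run A
t=4: vr[A=4096/1277 C=3072/1277 G=3072/1277 H=3072/1277] → run C
t=5: vr[A=4096/1277 C=8990720/3193777 F=3072/1277 G=3072/1277 H=3072/1277] → run F
t=6: vr[A=4096/1277 C=8990720/3193777 D=3072/1277 F=4096/1277 G=3072/1277 H=3072/1277] → run D
t=7: vr[A=4096/1277 C=8990720/3193777 D=4349/1277 F=4096/1277 G=3072/1277 H=3072/1277] → run G
t=8: vr[A=4096/1277 C=8990720/3193777 D=4349/1277 F=4096/1277 G=3089920/1012661 H=3072/1277] → run H
t=9: vr[A=4096/1277 C=8990720/3193777 D=4349/1277 F=4096/1277 G=3089920/1012661 H=8990720/3193777] → run C
t=10: vr[A=4096/1277 C=10298368/3193777 D=4349/1277 F=4096/1277 G=3089920/1012661 H=8990720/3193777] → run H
t=11: vr[A=4096/1277 C=10298368/3193777 D=4349/1277 F=4096/1277 G=3089920/1012661 H=10298368/3193777] → run G
t=12: vr[A=4096/1277 C=10298368/3193777 D=4349/1277 F=4096/1277 G=3743744/1012661 H=10298368/3193777] → run A
t=13: vr[A=5120/1277 C=10298368/3193777 D=4349/1277 F=4096/1277 G=3743744/1012661 H=10298368/3193777] → run F
t=14: vr[A=5120/1277 C=10298368/3193777 D=4349/1277 F=5120/1277 G=3743744/1012661 H=10298368/3193777] → run C
t=15: vr[A=5120/1277 C=11606016/3193777 D=4349/1277 F=5120/1277 G=3743744/1012661 H=10298368/3193777] → run H
t=16: vr[A=5120/1277 C=11606016/3193777 D=4349/1277 F=5120/1277 G=3743744/1012661 H=11606016/3193777] → run D
t=17: vr[A=5120/1277 C=11606016/3193777 D=5626/1277 F=5120/1277 G=3743744/1012661 H=11606016/3193777] → run C
t=18: vr[A=5120/1277 C=12913664/3193777 D=5626/1277 F=5120/1277 G=3743744/1012661 H=11606016/3193777] → run H
t=19: vr[A=5120/1277 C=12913664/3193777 D=5626/1277 F=5120/1277 G=3743744/1012661] → run G
t=20: vr[A=5120/1277 C=12913664/3193777 D=5626/1277 F=5120/1277 G=4397568/1012661] → run A
t=21: vr[A=6144/1277 C=12913664/3193777 D=5626/1277 F=5120/1277 G=4397568/1012661] → run F
t=22: vr[A=6144/1277 C=12913664/3193777 D=5626/1277 F=6144/1277 G=4397568/1012661] → run C
t=23: vr[A=6144/1277 C=14221312/3193777 D=5626/1277 F=6144/1277 G=4397568/1012661] → run G
t=24: vr[A=6144/1277 C=14221312/3193777 D=5626/1277 F=6144/1277 G=5051392/1012661] → run D
t=25: vr[A=6144/1277 C=14221312/3193777 D=6903/1277 F=6144/1277 G=5051392/1012661] → run C
t=26: vr[A=6144/1277 C=15528960/3193777 D=6903/1277 F=6144/1277 G=5051392/1012661] → run A
t=27: vr[A=7168/1277 C=15528960/3193777 D=6903/1277 F=6144/1277 G=5051392/1012661] → run F
t=28: vr[A=7168/1277 C=15528960/3193777 D=6903/1277 F=7168/1277 G=5051392/1012661] → run C
t=29: vr[A=7168/1277 C=16836608/3193777 D=6903/1277 F=7168/1277 G=5051392/1012661] → run G
t=30: vr[A=7168/1277 C=16836608/3193777 D=6903/1277 F=7168/1277] → run C
t=31: vr[A=7168/1277 D=6903/1277 F=7168/1277] → run D
t=32: vr[A=7168/1277 F=7168/1277] → run A
t=33: vr[F=7168/1277] → run F
t=34: vr[F=8192/1277] → run F
t=35: (idle)
t=36: (idle)
t=37: (idle)
t=38: (idle)
t=39: (idle)
t=40: (idle)

vruntime(G, start of tick 29) = 5051392/1012661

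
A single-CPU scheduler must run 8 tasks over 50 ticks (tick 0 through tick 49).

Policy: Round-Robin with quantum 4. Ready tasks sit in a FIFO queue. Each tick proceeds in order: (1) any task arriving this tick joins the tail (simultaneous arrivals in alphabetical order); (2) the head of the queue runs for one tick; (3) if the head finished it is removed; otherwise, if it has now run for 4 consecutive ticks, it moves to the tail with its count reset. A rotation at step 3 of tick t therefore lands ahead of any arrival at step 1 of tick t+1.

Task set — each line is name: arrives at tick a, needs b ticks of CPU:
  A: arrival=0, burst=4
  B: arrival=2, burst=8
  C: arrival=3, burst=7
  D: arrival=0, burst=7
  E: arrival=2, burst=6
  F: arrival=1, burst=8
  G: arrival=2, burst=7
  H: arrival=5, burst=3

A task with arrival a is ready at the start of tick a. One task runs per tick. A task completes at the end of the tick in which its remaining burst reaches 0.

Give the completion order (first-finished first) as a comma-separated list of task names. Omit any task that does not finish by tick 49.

t=0: queue=[A,D] q_used=0 → run A
t=1: queue=[A,D,F] q_used=1 → run A
t=2: queue=[A,D,F,B,E,G] q_used=2 → run A
t=3: queue=[A,D,F,B,E,G,C] q_used=3 → run A
t=4: queue=[D,F,B,E,G,C] q_used=0 → run D
t=5: queue=[D,F,B,E,G,C,H] q_used=1 → run D
t=6: queue=[D,F,B,E,G,C,H] q_used=2 → run D
t=7: queue=[D,F,B,E,G,C,H] q_used=3 → run D
t=8: queue=[F,B,E,G,C,H,D] q_used=0 → run F
t=9: queue=[F,B,E,G,C,H,D] q_used=1 → run F
t=10: queue=[F,B,E,G,C,H,D] q_used=2 → run F
t=11: queue=[F,B,E,G,C,H,D] q_used=3 → run F
t=12: queue=[B,E,G,C,H,D,F] q_used=0 → run B
t=13: queue=[B,E,G,C,H,D,F] q_used=1 → run B
t=14: queue=[B,E,G,C,H,D,F] q_used=2 → run B
t=15: queue=[B,E,G,C,H,D,F] q_used=3 → run B
t=16: queue=[E,G,C,H,D,F,B] q_used=0 → run E
t=17: queue=[E,G,C,H,D,F,B] q_used=1 → run E
t=18: queue=[E,G,C,H,D,F,B] q_used=2 → run E
t=19: queue=[E,G,C,H,D,F,B] q_used=3 → run E
t=20: queue=[G,C,H,D,F,B,E] q_used=0 → run G
t=21: queue=[G,C,H,D,F,B,E] q_used=1 → run G
t=22: queue=[G,C,H,D,F,B,E] q_used=2 → run G
t=23: queue=[G,C,H,D,F,B,E] q_used=3 → run G
t=24: queue=[C,H,D,F,B,E,G] q_used=0 → run C
t=25: queue=[C,H,D,F,B,E,G] q_used=1 → run C
t=26: queue=[C,H,D,F,B,E,G] q_used=2 → run C
t=27: queue=[C,H,D,F,B,E,G] q_used=3 → run C
t=28: queue=[H,D,F,B,E,G,C] q_used=0 → run H
t=29: queue=[H,D,F,B,E,G,C] q_used=1 → run H
t=30: queue=[H,D,F,B,E,G,C] q_used=2 → run H
t=31: queue=[D,F,B,E,G,C] q_used=0 → run D
t=32: queue=[D,F,B,E,G,C] q_used=1 → run D
t=33: queue=[D,F,B,E,G,C] q_used=2 → run D
t=34: queue=[F,B,E,G,C] q_used=0 → run F
t=35: queue=[F,B,E,G,C] q_used=1 → run F
t=36: queue=[F,B,E,G,C] q_used=2 → run F
t=37: queue=[F,B,E,G,C] q_used=3 → run F
t=38: queue=[B,E,G,C] q_used=0 → run B
t=39: queue=[B,E,G,C] q_used=1 → run B
t=40: queue=[B,E,G,C] q_used=2 → run B
t=41: queue=[B,E,G,C] q_used=3 → run B
t=42: queue=[E,G,C] q_used=0 → run E
t=43: queue=[E,G,C] q_used=1 → run E
t=44: queue=[G,C] q_used=0 → run G
t=45: queue=[G,C] q_used=1 → run G
t=46: queue=[G,C] q_used=2 → run G
t=47: queue=[C] q_used=0 → run C
t=48: queue=[C] q_used=1 → run C
t=49: queue=[C] q_used=2 → run C

completion order = A, H, D, F, B, E, G, C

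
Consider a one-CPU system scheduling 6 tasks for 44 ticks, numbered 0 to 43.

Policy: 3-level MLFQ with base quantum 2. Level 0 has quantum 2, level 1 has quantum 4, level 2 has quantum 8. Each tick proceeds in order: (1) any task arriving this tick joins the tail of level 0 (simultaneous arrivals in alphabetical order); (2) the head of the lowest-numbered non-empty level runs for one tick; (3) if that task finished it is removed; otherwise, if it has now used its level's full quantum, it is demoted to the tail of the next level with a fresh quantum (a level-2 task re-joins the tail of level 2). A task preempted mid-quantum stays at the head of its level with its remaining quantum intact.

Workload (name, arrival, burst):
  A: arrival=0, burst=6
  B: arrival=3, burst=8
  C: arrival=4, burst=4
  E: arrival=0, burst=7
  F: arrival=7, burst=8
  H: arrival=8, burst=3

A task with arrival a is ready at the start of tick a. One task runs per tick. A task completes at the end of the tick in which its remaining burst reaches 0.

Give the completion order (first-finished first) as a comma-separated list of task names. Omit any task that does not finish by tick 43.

completion order = A, C, H, E, B, F

t=0: L0/L1/L2 = AE/-/- → run A
t=1: L0/L1/L2 = AE/-/- → run A
t=2: L0/L1/L2 = E/A/- → run E
t=3: L0/L1/L2 = EB/A/- → run E
t=4: L0/L1/L2 = BC/AE/- → run B
t=5: L0/L1/L2 = BC/AE/- → run B
t=6: L0/L1/L2 = C/AEB/- → run C
t=7: L0/L1/L2 = CF/AEB/- → run C
t=8: L0/L1/L2 = FH/AEBC/- → run F
t=9: L0/L1/L2 = FH/AEBC/- → run F
t=10: L0/L1/L2 = H/AEBCF/- → run H
t=11: L0/L1/L2 = H/AEBCF/- → run H
t=12: L0/L1/L2 = -/AEBCFH/- → run A
t=13: L0/L1/L2 = -/AEBCFH/- → run A
t=14: L0/L1/L2 = -/AEBCFH/- → run A
t=15: L0/L1/L2 = -/AEBCFH/- → run A
t=16: L0/L1/L2 = -/EBCFH/- → run E
t=17: L0/L1/L2 = -/EBCFH/- → run E
t=18: L0/L1/L2 = -/EBCFH/- → run E
t=19: L0/L1/L2 = -/EBCFH/- → run E
t=20: L0/L1/L2 = -/BCFH/E → run B
t=21: L0/L1/L2 = -/BCFH/E → run B
t=22: L0/L1/L2 = -/BCFH/E → run B
t=23: L0/L1/L2 = -/BCFH/E → run B
t=24: L0/L1/L2 = -/CFH/EB → run C
t=25: L0/L1/L2 = -/CFH/EB → run C
t=26: L0/L1/L2 = -/FH/EB → run F
t=27: L0/L1/L2 = -/FH/EB → run F
t=28: L0/L1/L2 = -/FH/EB → run F
t=29: L0/L1/L2 = -/FH/EB → run F
t=30: L0/L1/L2 = -/H/EBF → run H
t=31: L0/L1/L2 = -/-/EBF → run E
t=32: L0/L1/L2 = -/-/BF → run B
t=33: L0/L1/L2 = -/-/BF → run B
t=34: L0/L1/L2 = -/-/F → run F
t=35: L0/L1/L2 = -/-/F → run F
t=36: (idle)
t=37: (idle)
t=38: (idle)
t=39: (idle)
t=40: (idle)
t=41: (idle)
t=42: (idle)
t=43: (idle)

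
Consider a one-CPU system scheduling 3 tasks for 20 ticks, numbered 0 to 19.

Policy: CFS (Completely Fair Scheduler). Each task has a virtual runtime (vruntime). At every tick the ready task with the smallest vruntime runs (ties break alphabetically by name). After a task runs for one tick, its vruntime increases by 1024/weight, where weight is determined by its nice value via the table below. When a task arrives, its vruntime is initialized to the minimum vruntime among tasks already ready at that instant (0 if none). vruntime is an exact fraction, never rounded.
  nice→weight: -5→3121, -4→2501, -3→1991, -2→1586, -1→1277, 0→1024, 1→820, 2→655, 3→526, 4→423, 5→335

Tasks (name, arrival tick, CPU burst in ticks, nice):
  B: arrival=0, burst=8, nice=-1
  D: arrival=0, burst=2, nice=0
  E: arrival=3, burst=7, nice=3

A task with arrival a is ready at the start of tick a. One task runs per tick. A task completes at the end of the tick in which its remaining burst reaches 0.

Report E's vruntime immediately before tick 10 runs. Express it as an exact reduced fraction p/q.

t=0: vr[B=0 D=0] → run B
t=1: vr[B=1024/1277 D=0] → run D
t=2: vr[B=1024/1277 D=1] → run B
t=3: vr[B=2048/1277 D=1 E=1] → run D
t=4: vr[B=2048/1277 E=1] → run E
t=5: vr[B=2048/1277 E=775/263] → run B
t=6: vr[B=3072/1277 E=775/263] → run B
t=7: vr[B=4096/1277 E=775/263] → run E
t=8: vr[B=4096/1277 E=1287/263] → run B
t=9: vr[B=5120/1277 E=1287/263] → run B
t=10: vr[B=6144/1277 E=1287/263] → run B
t=11: vr[B=7168/1277 E=1287/263] → run E
t=12: vr[B=7168/1277 E=1799/263] → run B
t=13: vr[E=1799/263] → run E
t=14: vr[E=2311/263] → run E
t=15: vr[E=2823/263] → run E
t=16: vr[E=3335/263] → run E
t=17: (idle)
t=18: (idle)
t=19: (idle)

vruntime(E, start of tick 10) = 1287/263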